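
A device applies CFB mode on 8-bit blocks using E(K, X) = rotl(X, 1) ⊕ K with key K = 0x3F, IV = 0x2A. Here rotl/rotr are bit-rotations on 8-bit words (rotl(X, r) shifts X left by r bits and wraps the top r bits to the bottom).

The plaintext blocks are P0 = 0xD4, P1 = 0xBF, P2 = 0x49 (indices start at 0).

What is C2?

CFB encryption: C_i = P_i ⊕ E(K, C_{i−1}), with C_{−1} = IV.
C0: E(K, 0x2A) = 0x6B; 0xD4 ⊕ 0x6B = 0xBF.
C1: E(K, 0xBF) = 0x40; 0xBF ⊕ 0x40 = 0xFF.
C2: E(K, 0xFF) = 0xC0; 0x49 ⊕ 0xC0 = 0x89.

C2 = 0x89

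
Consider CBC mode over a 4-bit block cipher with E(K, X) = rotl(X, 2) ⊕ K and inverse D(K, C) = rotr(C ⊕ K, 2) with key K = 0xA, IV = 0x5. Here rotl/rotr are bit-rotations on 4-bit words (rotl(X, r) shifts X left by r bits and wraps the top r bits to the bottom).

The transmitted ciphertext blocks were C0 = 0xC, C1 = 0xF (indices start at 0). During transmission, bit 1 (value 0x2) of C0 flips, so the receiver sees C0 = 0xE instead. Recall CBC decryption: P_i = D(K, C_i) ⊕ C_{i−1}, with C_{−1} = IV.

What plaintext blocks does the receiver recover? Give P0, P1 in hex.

P0 = 0x4, P1 = 0xB

Only C0 changed, to 0xE. In CBC, a change in C_i garbles P_i and flips the same bit in P_{i+1}. Decrypting the received ciphertext:
P0: D(K, 0xE) = 0x1; 0x1 ⊕ 0x5 = 0x4.
P1: D(K, 0xF) = 0x5; 0x5 ⊕ 0xE = 0xB.
Blocks that differ from the original plaintext: P0, P1.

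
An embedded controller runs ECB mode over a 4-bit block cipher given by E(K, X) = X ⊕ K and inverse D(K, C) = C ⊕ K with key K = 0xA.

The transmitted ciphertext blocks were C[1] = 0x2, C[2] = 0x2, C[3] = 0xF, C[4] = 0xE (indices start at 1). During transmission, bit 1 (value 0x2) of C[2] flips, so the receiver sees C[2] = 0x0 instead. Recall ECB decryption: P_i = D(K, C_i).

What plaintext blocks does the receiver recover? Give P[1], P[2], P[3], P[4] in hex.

Only C[2] changed, to 0x0. In ECB, a change in C_i affects only P_i. Decrypting the received ciphertext:
P[1]: D(K, 0x2) = 0x8.
P[2]: D(K, 0x0) = 0xA.
P[3]: D(K, 0xF) = 0x5.
P[4]: D(K, 0xE) = 0x4.
Blocks that differ from the original plaintext: P[2].

P[1] = 0x8, P[2] = 0xA, P[3] = 0x5, P[4] = 0x4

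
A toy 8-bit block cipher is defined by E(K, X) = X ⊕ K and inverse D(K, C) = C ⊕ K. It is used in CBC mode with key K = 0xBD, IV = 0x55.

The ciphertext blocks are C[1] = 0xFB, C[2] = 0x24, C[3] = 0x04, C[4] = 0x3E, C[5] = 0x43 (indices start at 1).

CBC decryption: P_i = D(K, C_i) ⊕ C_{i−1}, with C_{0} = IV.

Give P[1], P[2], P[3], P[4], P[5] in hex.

P[1]: D(K, 0xFB) = 0x46; 0x46 ⊕ 0x55 = 0x13.
P[2]: D(K, 0x24) = 0x99; 0x99 ⊕ 0xFB = 0x62.
P[3]: D(K, 0x04) = 0xB9; 0xB9 ⊕ 0x24 = 0x9D.
P[4]: D(K, 0x3E) = 0x83; 0x83 ⊕ 0x04 = 0x87.
P[5]: D(K, 0x43) = 0xFE; 0xFE ⊕ 0x3E = 0xC0.

P[1] = 0x13, P[2] = 0x62, P[3] = 0x9D, P[4] = 0x87, P[5] = 0xC0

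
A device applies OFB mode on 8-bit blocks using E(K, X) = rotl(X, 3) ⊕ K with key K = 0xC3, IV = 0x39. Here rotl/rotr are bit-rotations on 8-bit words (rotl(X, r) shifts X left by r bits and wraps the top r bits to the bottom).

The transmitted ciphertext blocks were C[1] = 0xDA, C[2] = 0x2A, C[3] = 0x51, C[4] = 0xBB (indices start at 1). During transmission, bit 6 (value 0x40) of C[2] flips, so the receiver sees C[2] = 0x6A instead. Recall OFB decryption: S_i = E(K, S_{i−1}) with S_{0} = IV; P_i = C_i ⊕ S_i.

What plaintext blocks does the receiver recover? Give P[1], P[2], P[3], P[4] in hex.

Only C[2] changed, to 0x6A. In OFB, a change in C_i flips the same bit in P_i only; the keystream is unaffected. Decrypting the received ciphertext:
P[1]: S = E(K, 0x39) = 0x0A; 0xDA ⊕ 0x0A = 0xD0.
P[2]: S = E(K, 0x0A) = 0x93; 0x6A ⊕ 0x93 = 0xF9.
P[3]: S = E(K, 0x93) = 0x5F; 0x51 ⊕ 0x5F = 0x0E.
P[4]: S = E(K, 0x5F) = 0x39; 0xBB ⊕ 0x39 = 0x82.
Blocks that differ from the original plaintext: P[2].

P[1] = 0xD0, P[2] = 0xF9, P[3] = 0x0E, P[4] = 0x82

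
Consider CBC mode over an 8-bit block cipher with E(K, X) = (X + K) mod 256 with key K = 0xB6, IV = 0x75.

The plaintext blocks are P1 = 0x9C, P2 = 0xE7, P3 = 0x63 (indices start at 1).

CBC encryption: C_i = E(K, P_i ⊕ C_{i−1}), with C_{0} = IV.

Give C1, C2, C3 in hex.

C1: P1 ⊕ 0x75 = 0xE9; E(K, 0xE9) = 0x9F.
C2: P2 ⊕ 0x9F = 0x78; E(K, 0x78) = 0x2E.
C3: P3 ⊕ 0x2E = 0x4D; E(K, 0x4D) = 0x03.

C1 = 0x9F, C2 = 0x2E, C3 = 0x03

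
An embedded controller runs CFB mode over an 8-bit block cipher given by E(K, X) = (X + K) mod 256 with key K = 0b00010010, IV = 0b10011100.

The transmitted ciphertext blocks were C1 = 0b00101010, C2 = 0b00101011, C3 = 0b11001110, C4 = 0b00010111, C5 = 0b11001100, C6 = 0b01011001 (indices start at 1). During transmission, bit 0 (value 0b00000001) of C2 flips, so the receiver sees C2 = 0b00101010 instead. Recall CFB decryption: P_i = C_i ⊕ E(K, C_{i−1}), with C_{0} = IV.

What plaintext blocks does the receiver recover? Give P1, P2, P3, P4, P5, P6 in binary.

Only C2 changed, to 0b00101010. In CFB, a change in C_i flips the same bit in P_i and garbles P_{i+1}. Decrypting the received ciphertext:
P1: E(K, 0b10011100) = 0b10101110; 0b00101010 ⊕ 0b10101110 = 0b10000100.
P2: E(K, 0b00101010) = 0b00111100; 0b00101010 ⊕ 0b00111100 = 0b00010110.
P3: E(K, 0b00101010) = 0b00111100; 0b11001110 ⊕ 0b00111100 = 0b11110010.
P4: E(K, 0b11001110) = 0b11100000; 0b00010111 ⊕ 0b11100000 = 0b11110111.
P5: E(K, 0b00010111) = 0b00101001; 0b11001100 ⊕ 0b00101001 = 0b11100101.
P6: E(K, 0b11001100) = 0b11011110; 0b01011001 ⊕ 0b11011110 = 0b10000111.
Blocks that differ from the original plaintext: P2, P3.

P1 = 0b10000100, P2 = 0b00010110, P3 = 0b11110010, P4 = 0b11110111, P5 = 0b11100101, P6 = 0b10000111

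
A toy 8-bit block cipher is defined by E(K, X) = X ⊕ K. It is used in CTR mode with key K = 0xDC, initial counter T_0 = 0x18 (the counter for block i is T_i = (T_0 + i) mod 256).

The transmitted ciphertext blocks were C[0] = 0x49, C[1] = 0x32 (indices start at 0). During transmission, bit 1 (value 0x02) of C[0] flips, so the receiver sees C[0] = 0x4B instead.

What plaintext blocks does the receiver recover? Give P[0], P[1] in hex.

CTR decryption: S_i = E(K, T_i) where T_i is the counter for block i; P_i = C_i ⊕ S_i.
Only C[0] changed, to 0x4B. In CTR, a change in C_i flips the same bit in P_i only; the keystream is unaffected. Decrypting the received ciphertext:
P[0]: T = 0x18, S = E(K, T) = 0xC4; 0x4B ⊕ 0xC4 = 0x8F.
P[1]: T = 0x19, S = E(K, T) = 0xC5; 0x32 ⊕ 0xC5 = 0xF7.
Blocks that differ from the original plaintext: P[0].

P[0] = 0x8F, P[1] = 0xF7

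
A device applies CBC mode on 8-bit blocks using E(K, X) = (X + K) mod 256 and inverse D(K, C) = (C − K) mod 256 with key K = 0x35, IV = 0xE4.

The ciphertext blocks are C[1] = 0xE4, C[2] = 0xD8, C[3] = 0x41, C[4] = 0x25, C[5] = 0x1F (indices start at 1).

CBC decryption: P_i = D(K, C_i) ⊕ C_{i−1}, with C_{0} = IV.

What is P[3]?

P[3] = 0xD4

P[3]: D(K, 0x41) = 0x0C; 0x0C ⊕ 0xD8 = 0xD4.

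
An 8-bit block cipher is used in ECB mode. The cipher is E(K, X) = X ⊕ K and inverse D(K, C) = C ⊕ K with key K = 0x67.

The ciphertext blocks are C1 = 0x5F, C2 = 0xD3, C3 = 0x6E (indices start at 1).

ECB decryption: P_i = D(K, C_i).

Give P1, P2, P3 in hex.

P1 = 0x38, P2 = 0xB4, P3 = 0x09

P1: D(K, 0x5F) = 0x38.
P2: D(K, 0xD3) = 0xB4.
P3: D(K, 0x6E) = 0x09.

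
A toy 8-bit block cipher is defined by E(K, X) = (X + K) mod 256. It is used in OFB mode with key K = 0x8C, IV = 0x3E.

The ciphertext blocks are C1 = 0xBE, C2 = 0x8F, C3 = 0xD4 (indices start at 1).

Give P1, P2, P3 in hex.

OFB decryption: S_i = E(K, S_{i−1}) with S_{0} = IV; P_i = C_i ⊕ S_i.
P1: S = E(K, 0x3E) = 0xCA; 0xBE ⊕ 0xCA = 0x74.
P2: S = E(K, 0xCA) = 0x56; 0x8F ⊕ 0x56 = 0xD9.
P3: S = E(K, 0x56) = 0xE2; 0xD4 ⊕ 0xE2 = 0x36.

P1 = 0x74, P2 = 0xD9, P3 = 0x36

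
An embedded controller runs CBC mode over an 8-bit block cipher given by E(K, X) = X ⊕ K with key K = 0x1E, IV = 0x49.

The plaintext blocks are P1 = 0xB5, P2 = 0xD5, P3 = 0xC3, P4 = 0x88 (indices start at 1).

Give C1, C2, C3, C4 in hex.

CBC encryption: C_i = E(K, P_i ⊕ C_{i−1}), with C_{0} = IV.
C1: P1 ⊕ 0x49 = 0xFC; E(K, 0xFC) = 0xE2.
C2: P2 ⊕ 0xE2 = 0x37; E(K, 0x37) = 0x29.
C3: P3 ⊕ 0x29 = 0xEA; E(K, 0xEA) = 0xF4.
C4: P4 ⊕ 0xF4 = 0x7C; E(K, 0x7C) = 0x62.

C1 = 0xE2, C2 = 0x29, C3 = 0xF4, C4 = 0x62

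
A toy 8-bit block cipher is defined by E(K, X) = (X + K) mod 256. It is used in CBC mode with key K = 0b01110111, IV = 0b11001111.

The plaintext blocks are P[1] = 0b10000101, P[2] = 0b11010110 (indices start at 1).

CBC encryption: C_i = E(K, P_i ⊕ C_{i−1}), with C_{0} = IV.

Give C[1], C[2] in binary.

C[1]: P[1] ⊕ 0b11001111 = 0b01001010; E(K, 0b01001010) = 0b11000001.
C[2]: P[2] ⊕ 0b11000001 = 0b00010111; E(K, 0b00010111) = 0b10001110.

C[1] = 0b11000001, C[2] = 0b10001110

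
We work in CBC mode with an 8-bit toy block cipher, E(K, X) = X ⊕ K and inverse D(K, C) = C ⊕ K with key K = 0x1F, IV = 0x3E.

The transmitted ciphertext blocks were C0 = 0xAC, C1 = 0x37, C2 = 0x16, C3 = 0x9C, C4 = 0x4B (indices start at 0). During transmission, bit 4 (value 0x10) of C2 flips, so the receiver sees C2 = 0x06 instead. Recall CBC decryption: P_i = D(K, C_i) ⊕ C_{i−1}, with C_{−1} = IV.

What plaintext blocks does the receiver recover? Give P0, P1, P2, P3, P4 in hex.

P0 = 0x8D, P1 = 0x84, P2 = 0x2E, P3 = 0x85, P4 = 0xC8

Only C2 changed, to 0x06. In CBC, a change in C_i garbles P_i and flips the same bit in P_{i+1}. Decrypting the received ciphertext:
P0: D(K, 0xAC) = 0xB3; 0xB3 ⊕ 0x3E = 0x8D.
P1: D(K, 0x37) = 0x28; 0x28 ⊕ 0xAC = 0x84.
P2: D(K, 0x06) = 0x19; 0x19 ⊕ 0x37 = 0x2E.
P3: D(K, 0x9C) = 0x83; 0x83 ⊕ 0x06 = 0x85.
P4: D(K, 0x4B) = 0x54; 0x54 ⊕ 0x9C = 0xC8.
Blocks that differ from the original plaintext: P2, P3.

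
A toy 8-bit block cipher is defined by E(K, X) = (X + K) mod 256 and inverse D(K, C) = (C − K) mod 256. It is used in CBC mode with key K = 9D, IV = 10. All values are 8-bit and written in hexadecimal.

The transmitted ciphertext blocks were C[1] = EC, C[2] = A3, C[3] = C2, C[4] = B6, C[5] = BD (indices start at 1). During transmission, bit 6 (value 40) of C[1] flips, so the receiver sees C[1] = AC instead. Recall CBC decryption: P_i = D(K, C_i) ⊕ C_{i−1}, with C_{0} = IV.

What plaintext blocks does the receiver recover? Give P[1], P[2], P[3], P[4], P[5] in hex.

P[1] = 1F, P[2] = AA, P[3] = 86, P[4] = DB, P[5] = 96

Only C[1] changed, to AC. In CBC, a change in C_i garbles P_i and flips the same bit in P_{i+1}. Decrypting the received ciphertext:
P[1]: D(K, AC) = 0F; 0F ⊕ 10 = 1F.
P[2]: D(K, A3) = 06; 06 ⊕ AC = AA.
P[3]: D(K, C2) = 25; 25 ⊕ A3 = 86.
P[4]: D(K, B6) = 19; 19 ⊕ C2 = DB.
P[5]: D(K, BD) = 20; 20 ⊕ B6 = 96.
Blocks that differ from the original plaintext: P[1], P[2].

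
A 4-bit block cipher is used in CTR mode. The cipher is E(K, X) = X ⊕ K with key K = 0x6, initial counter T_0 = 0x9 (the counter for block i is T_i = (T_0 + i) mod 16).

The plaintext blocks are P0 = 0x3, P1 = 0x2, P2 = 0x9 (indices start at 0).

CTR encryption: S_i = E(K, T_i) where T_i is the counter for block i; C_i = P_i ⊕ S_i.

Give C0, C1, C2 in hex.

C0: T = 0x9, S = E(K, T) = 0xF; 0x3 ⊕ 0xF = 0xC.
C1: T = 0xA, S = E(K, T) = 0xC; 0x2 ⊕ 0xC = 0xE.
C2: T = 0xB, S = E(K, T) = 0xD; 0x9 ⊕ 0xD = 0x4.

C0 = 0xC, C1 = 0xE, C2 = 0x4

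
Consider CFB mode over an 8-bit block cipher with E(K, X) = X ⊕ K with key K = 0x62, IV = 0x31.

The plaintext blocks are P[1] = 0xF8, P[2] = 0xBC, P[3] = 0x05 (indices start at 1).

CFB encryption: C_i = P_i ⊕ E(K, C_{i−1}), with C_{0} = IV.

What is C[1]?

C[1] = 0xAB

C[1]: E(K, 0x31) = 0x53; 0xF8 ⊕ 0x53 = 0xAB.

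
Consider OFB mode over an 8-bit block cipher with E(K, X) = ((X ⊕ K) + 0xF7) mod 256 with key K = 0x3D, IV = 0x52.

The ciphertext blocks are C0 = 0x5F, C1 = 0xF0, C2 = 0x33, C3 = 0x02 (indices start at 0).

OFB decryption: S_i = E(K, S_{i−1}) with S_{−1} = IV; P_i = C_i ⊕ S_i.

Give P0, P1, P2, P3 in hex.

P0 = 0x39, P1 = 0xA2, P2 = 0x55, P3 = 0x50

P0: S = E(K, 0x52) = 0x66; 0x5F ⊕ 0x66 = 0x39.
P1: S = E(K, 0x66) = 0x52; 0xF0 ⊕ 0x52 = 0xA2.
P2: S = E(K, 0x52) = 0x66; 0x33 ⊕ 0x66 = 0x55.
P3: S = E(K, 0x66) = 0x52; 0x02 ⊕ 0x52 = 0x50.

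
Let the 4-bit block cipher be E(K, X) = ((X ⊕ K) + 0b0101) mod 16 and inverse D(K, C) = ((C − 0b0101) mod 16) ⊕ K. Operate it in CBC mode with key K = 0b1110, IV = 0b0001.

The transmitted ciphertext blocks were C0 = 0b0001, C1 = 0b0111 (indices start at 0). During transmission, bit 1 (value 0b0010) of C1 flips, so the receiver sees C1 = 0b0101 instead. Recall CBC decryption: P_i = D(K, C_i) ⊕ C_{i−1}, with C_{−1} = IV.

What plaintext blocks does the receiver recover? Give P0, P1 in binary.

Only C1 changed, to 0b0101. In CBC, a change in C_i garbles P_i and flips the same bit in P_{i+1}. Decrypting the received ciphertext:
P0: D(K, 0b0001) = 0b0010; 0b0010 ⊕ 0b0001 = 0b0011.
P1: D(K, 0b0101) = 0b1110; 0b1110 ⊕ 0b0001 = 0b1111.
Blocks that differ from the original plaintext: P1.

P0 = 0b0011, P1 = 0b1111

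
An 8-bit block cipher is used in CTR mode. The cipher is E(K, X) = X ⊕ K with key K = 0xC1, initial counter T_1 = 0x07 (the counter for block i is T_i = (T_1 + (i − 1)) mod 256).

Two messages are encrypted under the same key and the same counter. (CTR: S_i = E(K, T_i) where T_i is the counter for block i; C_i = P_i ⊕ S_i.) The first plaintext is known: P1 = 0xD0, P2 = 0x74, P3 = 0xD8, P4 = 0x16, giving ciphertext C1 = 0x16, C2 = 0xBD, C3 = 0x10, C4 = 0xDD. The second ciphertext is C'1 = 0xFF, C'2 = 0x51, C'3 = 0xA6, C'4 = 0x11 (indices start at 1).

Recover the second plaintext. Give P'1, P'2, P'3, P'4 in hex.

In CTR with a reused counter, both messages share the same keystream S_i, so C_i ⊕ C'_i = P_i ⊕ P'_i and thus P'_i = P_i ⊕ C_i ⊕ C'_i.
P'1: 0xD0 ⊕ 0x16 ⊕ 0xFF = 0x39.
P'2: 0x74 ⊕ 0xBD ⊕ 0x51 = 0x98.
P'3: 0xD8 ⊕ 0x10 ⊕ 0xA6 = 0x6E.
P'4: 0x16 ⊕ 0xDD ⊕ 0x11 = 0xDA.

P'1 = 0x39, P'2 = 0x98, P'3 = 0x6E, P'4 = 0xDA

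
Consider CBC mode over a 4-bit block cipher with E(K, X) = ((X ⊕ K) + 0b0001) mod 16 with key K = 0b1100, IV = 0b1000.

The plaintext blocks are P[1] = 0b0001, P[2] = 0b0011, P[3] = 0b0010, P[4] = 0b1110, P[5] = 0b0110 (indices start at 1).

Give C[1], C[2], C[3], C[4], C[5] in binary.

CBC encryption: C_i = E(K, P_i ⊕ C_{i−1}), with C_{0} = IV.
C[1]: P[1] ⊕ 0b1000 = 0b1001; E(K, 0b1001) = 0b0110.
C[2]: P[2] ⊕ 0b0110 = 0b0101; E(K, 0b0101) = 0b1010.
C[3]: P[3] ⊕ 0b1010 = 0b1000; E(K, 0b1000) = 0b0101.
C[4]: P[4] ⊕ 0b0101 = 0b1011; E(K, 0b1011) = 0b1000.
C[5]: P[5] ⊕ 0b1000 = 0b1110; E(K, 0b1110) = 0b0011.

C[1] = 0b0110, C[2] = 0b1010, C[3] = 0b0101, C[4] = 0b1000, C[5] = 0b0011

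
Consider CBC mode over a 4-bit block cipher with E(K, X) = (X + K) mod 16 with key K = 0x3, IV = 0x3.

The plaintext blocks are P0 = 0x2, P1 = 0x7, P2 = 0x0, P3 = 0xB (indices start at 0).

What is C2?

C2 = 0x9

CBC encryption: C_i = E(K, P_i ⊕ C_{i−1}), with C_{−1} = IV.
C0: P0 ⊕ 0x3 = 0x1; E(K, 0x1) = 0x4.
C1: P1 ⊕ 0x4 = 0x3; E(K, 0x3) = 0x6.
C2: P2 ⊕ 0x6 = 0x6; E(K, 0x6) = 0x9.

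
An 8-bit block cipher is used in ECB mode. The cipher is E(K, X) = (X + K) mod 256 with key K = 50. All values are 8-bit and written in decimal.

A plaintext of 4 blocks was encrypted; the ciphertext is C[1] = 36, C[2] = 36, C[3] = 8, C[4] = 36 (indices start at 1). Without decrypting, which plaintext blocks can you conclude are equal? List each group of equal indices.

P[1] = P[2] = P[4]

ECB encrypts each block independently with the same key, so equal ciphertext blocks imply equal plaintext blocks.
C[1] = C[2] = C[4] = 36, so P[1] = P[2] = P[4].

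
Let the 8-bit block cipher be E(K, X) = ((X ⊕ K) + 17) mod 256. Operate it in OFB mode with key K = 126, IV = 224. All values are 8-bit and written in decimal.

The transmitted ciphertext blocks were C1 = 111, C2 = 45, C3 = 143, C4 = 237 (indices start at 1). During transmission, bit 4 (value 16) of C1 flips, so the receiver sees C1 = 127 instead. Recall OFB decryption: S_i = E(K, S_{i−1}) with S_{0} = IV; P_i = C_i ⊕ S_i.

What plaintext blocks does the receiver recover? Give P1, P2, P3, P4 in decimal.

Only C1 changed, to 127. In OFB, a change in C_i flips the same bit in P_i only; the keystream is unaffected. Decrypting the received ciphertext:
P1: S = E(K, 224) = 175; 127 ⊕ 175 = 208.
P2: S = E(K, 175) = 226; 45 ⊕ 226 = 207.
P3: S = E(K, 226) = 173; 143 ⊕ 173 = 34.
P4: S = E(K, 173) = 228; 237 ⊕ 228 = 9.
Blocks that differ from the original plaintext: P1.

P1 = 208, P2 = 207, P3 = 34, P4 = 9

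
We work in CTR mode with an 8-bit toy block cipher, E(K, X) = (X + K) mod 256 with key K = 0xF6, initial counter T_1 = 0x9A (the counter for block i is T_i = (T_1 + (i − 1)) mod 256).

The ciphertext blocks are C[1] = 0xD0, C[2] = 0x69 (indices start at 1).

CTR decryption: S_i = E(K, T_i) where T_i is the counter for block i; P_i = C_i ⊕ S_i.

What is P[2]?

P[2]: T = 0x9B, S = E(K, T) = 0x91; 0x69 ⊕ 0x91 = 0xF8.

P[2] = 0xF8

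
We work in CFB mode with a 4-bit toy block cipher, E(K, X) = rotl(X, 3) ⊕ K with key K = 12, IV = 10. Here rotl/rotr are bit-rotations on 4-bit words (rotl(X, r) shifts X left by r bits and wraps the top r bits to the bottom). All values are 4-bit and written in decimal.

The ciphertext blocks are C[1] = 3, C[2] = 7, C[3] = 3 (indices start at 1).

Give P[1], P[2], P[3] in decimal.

CFB decryption: P_i = C_i ⊕ E(K, C_{i−1}), with C_{0} = IV.
P[1]: E(K, 10) = 9; 3 ⊕ 9 = 10.
P[2]: E(K, 3) = 5; 7 ⊕ 5 = 2.
P[3]: E(K, 7) = 7; 3 ⊕ 7 = 4.

P[1] = 10, P[2] = 2, P[3] = 4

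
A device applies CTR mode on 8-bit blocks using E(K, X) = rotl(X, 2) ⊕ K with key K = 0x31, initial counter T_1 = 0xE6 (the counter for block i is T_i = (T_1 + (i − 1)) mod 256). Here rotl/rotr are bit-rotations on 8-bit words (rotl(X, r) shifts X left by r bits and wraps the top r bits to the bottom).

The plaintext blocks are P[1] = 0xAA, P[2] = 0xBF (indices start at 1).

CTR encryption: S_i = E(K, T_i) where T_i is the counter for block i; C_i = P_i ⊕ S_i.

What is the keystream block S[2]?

C[1]: T = 0xE6, S = E(K, T) = 0xAA; 0xAA ⊕ 0xAA = 0x00.
C[2]: T = 0xE7, S = E(K, T) = 0xAE; 0xBF ⊕ 0xAE = 0x11.
So S[2] = 0xAE.

0xAE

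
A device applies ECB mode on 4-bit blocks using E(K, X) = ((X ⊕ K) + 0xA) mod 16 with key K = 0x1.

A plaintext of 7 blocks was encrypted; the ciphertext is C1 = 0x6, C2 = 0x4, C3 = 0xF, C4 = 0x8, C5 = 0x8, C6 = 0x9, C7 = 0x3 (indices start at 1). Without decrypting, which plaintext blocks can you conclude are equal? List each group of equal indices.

P4 = P5

ECB encrypts each block independently with the same key, so equal ciphertext blocks imply equal plaintext blocks.
C4 = C5 = 0x8, so P4 = P5.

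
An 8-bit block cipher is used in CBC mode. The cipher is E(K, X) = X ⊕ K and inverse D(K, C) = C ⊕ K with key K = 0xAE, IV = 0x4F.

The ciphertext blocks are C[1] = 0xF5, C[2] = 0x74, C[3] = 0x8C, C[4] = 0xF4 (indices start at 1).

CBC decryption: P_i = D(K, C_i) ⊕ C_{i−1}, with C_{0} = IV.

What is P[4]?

P[4] = 0xD6

P[4]: D(K, 0xF4) = 0x5A; 0x5A ⊕ 0x8C = 0xD6.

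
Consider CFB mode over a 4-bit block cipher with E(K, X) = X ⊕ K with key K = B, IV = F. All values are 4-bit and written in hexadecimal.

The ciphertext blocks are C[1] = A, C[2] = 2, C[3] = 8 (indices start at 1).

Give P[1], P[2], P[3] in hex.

CFB decryption: P_i = C_i ⊕ E(K, C_{i−1}), with C_{0} = IV.
P[1]: E(K, F) = 4; A ⊕ 4 = E.
P[2]: E(K, A) = 1; 2 ⊕ 1 = 3.
P[3]: E(K, 2) = 9; 8 ⊕ 9 = 1.

P[1] = E, P[2] = 3, P[3] = 1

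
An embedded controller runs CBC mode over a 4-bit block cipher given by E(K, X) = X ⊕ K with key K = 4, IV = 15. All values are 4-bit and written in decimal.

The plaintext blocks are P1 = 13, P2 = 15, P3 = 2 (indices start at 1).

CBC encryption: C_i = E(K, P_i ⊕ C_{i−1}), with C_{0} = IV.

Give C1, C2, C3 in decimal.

C1: P1 ⊕ 15 = 2; E(K, 2) = 6.
C2: P2 ⊕ 6 = 9; E(K, 9) = 13.
C3: P3 ⊕ 13 = 15; E(K, 15) = 11.

C1 = 6, C2 = 13, C3 = 11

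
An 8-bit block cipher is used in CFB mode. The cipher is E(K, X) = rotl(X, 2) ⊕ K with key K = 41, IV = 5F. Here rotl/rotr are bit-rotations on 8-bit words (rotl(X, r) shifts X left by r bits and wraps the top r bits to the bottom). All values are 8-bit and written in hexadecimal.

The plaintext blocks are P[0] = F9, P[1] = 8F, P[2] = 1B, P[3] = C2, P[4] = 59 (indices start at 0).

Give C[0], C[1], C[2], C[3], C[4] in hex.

CFB encryption: C_i = P_i ⊕ E(K, C_{i−1}), with C_{−1} = IV.
C[0]: E(K, 5F) = 3C; F9 ⊕ 3C = C5.
C[1]: E(K, C5) = 56; 8F ⊕ 56 = D9.
C[2]: E(K, D9) = 26; 1B ⊕ 26 = 3D.
C[3]: E(K, 3D) = B5; C2 ⊕ B5 = 77.
C[4]: E(K, 77) = 9C; 59 ⊕ 9C = C5.

C[0] = C5, C[1] = D9, C[2] = 3D, C[3] = 77, C[4] = C5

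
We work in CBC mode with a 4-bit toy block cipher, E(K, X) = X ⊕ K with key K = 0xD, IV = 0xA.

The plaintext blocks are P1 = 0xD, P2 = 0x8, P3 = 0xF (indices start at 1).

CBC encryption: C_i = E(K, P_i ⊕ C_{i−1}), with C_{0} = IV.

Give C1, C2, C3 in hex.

C1 = 0xA, C2 = 0xF, C3 = 0xD

C1: P1 ⊕ 0xA = 0x7; E(K, 0x7) = 0xA.
C2: P2 ⊕ 0xA = 0x2; E(K, 0x2) = 0xF.
C3: P3 ⊕ 0xF = 0x0; E(K, 0x0) = 0xD.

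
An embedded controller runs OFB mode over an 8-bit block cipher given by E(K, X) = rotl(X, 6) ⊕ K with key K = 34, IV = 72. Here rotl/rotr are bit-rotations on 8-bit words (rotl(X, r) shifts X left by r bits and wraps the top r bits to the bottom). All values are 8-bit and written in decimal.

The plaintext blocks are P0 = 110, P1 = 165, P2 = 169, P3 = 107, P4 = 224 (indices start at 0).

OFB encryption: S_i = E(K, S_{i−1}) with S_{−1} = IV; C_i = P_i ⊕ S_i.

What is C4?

C0: S = E(K, 72) = 48; 110 ⊕ 48 = 94.
C1: S = E(K, 48) = 46; 165 ⊕ 46 = 139.
C2: S = E(K, 46) = 169; 169 ⊕ 169 = 0.
C3: S = E(K, 169) = 72; 107 ⊕ 72 = 35.
C4: S = E(K, 72) = 48; 224 ⊕ 48 = 208.

C4 = 208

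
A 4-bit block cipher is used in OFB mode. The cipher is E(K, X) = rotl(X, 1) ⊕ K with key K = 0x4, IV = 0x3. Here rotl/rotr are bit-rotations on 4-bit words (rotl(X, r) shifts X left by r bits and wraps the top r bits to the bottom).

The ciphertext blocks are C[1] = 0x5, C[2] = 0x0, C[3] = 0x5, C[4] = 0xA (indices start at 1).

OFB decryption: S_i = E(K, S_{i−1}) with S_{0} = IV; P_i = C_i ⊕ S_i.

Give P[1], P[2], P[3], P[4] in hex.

P[1] = 0x7, P[2] = 0x0, P[3] = 0x1, P[4] = 0x6

P[1]: S = E(K, 0x3) = 0x2; 0x5 ⊕ 0x2 = 0x7.
P[2]: S = E(K, 0x2) = 0x0; 0x0 ⊕ 0x0 = 0x0.
P[3]: S = E(K, 0x0) = 0x4; 0x5 ⊕ 0x4 = 0x1.
P[4]: S = E(K, 0x4) = 0xC; 0xA ⊕ 0xC = 0x6.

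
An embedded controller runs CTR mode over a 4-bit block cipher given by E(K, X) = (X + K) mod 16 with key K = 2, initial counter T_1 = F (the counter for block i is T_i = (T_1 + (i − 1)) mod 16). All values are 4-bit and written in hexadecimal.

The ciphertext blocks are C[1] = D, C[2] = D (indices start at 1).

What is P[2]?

CTR decryption: S_i = E(K, T_i) where T_i is the counter for block i; P_i = C_i ⊕ S_i.
P[2]: T = 0, S = E(K, T) = 2; D ⊕ 2 = F.

P[2] = F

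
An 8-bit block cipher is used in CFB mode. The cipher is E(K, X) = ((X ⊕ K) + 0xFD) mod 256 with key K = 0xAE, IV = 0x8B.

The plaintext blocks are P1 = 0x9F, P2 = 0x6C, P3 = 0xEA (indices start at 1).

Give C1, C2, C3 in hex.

C1 = 0xBD, C2 = 0x7C, C3 = 0x25

CFB encryption: C_i = P_i ⊕ E(K, C_{i−1}), with C_{0} = IV.
C1: E(K, 0x8B) = 0x22; 0x9F ⊕ 0x22 = 0xBD.
C2: E(K, 0xBD) = 0x10; 0x6C ⊕ 0x10 = 0x7C.
C3: E(K, 0x7C) = 0xCF; 0xEA ⊕ 0xCF = 0x25.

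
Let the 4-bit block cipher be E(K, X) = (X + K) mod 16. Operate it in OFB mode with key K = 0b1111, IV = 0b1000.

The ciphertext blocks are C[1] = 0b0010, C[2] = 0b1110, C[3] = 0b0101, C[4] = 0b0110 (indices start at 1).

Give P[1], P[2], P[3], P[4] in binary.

OFB decryption: S_i = E(K, S_{i−1}) with S_{0} = IV; P_i = C_i ⊕ S_i.
P[1]: S = E(K, 0b1000) = 0b0111; 0b0010 ⊕ 0b0111 = 0b0101.
P[2]: S = E(K, 0b0111) = 0b0110; 0b1110 ⊕ 0b0110 = 0b1000.
P[3]: S = E(K, 0b0110) = 0b0101; 0b0101 ⊕ 0b0101 = 0b0000.
P[4]: S = E(K, 0b0101) = 0b0100; 0b0110 ⊕ 0b0100 = 0b0010.

P[1] = 0b0101, P[2] = 0b1000, P[3] = 0b0000, P[4] = 0b0010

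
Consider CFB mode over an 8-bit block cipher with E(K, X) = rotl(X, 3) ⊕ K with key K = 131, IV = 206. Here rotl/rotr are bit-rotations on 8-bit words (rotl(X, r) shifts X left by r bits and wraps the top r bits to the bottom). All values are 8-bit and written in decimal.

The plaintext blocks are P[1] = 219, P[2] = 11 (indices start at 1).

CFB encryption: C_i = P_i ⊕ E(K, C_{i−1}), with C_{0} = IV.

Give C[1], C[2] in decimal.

C[1] = 46, C[2] = 249

C[1]: E(K, 206) = 245; 219 ⊕ 245 = 46.
C[2]: E(K, 46) = 242; 11 ⊕ 242 = 249.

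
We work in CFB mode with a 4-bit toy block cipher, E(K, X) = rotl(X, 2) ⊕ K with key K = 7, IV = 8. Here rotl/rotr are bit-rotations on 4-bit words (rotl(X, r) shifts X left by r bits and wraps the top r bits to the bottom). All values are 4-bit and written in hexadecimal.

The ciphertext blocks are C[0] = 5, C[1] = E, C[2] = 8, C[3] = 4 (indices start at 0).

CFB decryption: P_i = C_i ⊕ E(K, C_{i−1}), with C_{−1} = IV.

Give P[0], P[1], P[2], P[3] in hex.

P[0]: E(K, 8) = 5; 5 ⊕ 5 = 0.
P[1]: E(K, 5) = 2; E ⊕ 2 = C.
P[2]: E(K, E) = C; 8 ⊕ C = 4.
P[3]: E(K, 8) = 5; 4 ⊕ 5 = 1.

P[0] = 0, P[1] = C, P[2] = 4, P[3] = 1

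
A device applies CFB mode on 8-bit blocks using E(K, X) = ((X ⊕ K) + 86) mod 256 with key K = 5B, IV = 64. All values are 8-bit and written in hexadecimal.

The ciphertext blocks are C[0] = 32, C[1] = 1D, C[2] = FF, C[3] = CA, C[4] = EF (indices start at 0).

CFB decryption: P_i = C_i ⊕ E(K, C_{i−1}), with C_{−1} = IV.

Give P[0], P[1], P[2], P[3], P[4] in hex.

P[0]: E(K, 64) = C5; 32 ⊕ C5 = F7.
P[1]: E(K, 32) = EF; 1D ⊕ EF = F2.
P[2]: E(K, 1D) = CC; FF ⊕ CC = 33.
P[3]: E(K, FF) = 2A; CA ⊕ 2A = E0.
P[4]: E(K, CA) = 17; EF ⊕ 17 = F8.

P[0] = F7, P[1] = F2, P[2] = 33, P[3] = E0, P[4] = F8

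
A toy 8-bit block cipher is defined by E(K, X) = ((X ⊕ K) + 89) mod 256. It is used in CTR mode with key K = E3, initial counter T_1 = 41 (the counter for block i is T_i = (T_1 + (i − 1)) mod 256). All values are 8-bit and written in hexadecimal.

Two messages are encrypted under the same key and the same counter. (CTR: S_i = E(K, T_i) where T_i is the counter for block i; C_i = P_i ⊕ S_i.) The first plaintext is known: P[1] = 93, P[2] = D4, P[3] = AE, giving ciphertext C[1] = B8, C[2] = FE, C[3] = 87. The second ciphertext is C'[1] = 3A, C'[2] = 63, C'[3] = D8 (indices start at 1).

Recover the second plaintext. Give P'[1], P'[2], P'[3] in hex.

P'[1] = 11, P'[2] = 49, P'[3] = F1

In CTR with a reused counter, both messages share the same keystream S_i, so C_i ⊕ C'_i = P_i ⊕ P'_i and thus P'_i = P_i ⊕ C_i ⊕ C'_i.
P'[1]: 93 ⊕ B8 ⊕ 3A = 11.
P'[2]: D4 ⊕ FE ⊕ 63 = 49.
P'[3]: AE ⊕ 87 ⊕ D8 = F1.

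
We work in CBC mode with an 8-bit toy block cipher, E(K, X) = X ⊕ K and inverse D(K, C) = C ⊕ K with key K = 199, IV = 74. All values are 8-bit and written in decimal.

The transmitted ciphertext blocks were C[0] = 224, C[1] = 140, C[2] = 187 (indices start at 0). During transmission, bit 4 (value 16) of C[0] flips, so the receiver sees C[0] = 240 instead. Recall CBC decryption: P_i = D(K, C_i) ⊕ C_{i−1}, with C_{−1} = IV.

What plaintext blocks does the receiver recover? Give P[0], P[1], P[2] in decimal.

Only C[0] changed, to 240. In CBC, a change in C_i garbles P_i and flips the same bit in P_{i+1}. Decrypting the received ciphertext:
P[0]: D(K, 240) = 55; 55 ⊕ 74 = 125.
P[1]: D(K, 140) = 75; 75 ⊕ 240 = 187.
P[2]: D(K, 187) = 124; 124 ⊕ 140 = 240.
Blocks that differ from the original plaintext: P[0], P[1].

P[0] = 125, P[1] = 187, P[2] = 240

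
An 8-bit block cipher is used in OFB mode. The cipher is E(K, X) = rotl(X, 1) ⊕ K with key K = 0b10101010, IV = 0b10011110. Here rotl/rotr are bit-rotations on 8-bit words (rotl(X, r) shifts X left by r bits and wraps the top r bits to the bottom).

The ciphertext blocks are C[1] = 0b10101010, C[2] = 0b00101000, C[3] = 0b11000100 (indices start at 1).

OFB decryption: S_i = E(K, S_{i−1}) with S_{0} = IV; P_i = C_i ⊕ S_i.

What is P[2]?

P[1]: S = E(K, 0b10011110) = 0b10010111; 0b10101010 ⊕ 0b10010111 = 0b00111101.
P[2]: S = E(K, 0b10010111) = 0b10000101; 0b00101000 ⊕ 0b10000101 = 0b10101101.

P[2] = 0b10101101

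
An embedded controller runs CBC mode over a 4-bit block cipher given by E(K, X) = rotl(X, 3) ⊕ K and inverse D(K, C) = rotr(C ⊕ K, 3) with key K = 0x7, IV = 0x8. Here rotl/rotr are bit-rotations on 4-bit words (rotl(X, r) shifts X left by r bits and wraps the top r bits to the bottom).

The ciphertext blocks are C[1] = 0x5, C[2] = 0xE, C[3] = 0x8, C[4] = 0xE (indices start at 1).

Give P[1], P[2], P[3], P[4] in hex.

P[1] = 0xC, P[2] = 0x6, P[3] = 0x1, P[4] = 0xB

CBC decryption: P_i = D(K, C_i) ⊕ C_{i−1}, with C_{0} = IV.
P[1]: D(K, 0x5) = 0x4; 0x4 ⊕ 0x8 = 0xC.
P[2]: D(K, 0xE) = 0x3; 0x3 ⊕ 0x5 = 0x6.
P[3]: D(K, 0x8) = 0xF; 0xF ⊕ 0xE = 0x1.
P[4]: D(K, 0xE) = 0x3; 0x3 ⊕ 0x8 = 0xB.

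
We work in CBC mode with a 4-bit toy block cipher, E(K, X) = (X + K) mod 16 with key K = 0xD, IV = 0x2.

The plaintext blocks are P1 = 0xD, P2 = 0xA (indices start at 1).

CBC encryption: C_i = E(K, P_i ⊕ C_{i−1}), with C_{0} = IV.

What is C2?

C1: P1 ⊕ 0x2 = 0xF; E(K, 0xF) = 0xC.
C2: P2 ⊕ 0xC = 0x6; E(K, 0x6) = 0x3.

C2 = 0x3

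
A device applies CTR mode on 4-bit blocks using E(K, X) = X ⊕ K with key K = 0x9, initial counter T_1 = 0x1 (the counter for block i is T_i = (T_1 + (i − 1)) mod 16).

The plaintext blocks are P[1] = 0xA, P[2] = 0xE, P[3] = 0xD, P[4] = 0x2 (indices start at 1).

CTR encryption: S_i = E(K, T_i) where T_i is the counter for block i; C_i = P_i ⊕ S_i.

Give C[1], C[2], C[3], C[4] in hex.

C[1]: T = 0x1, S = E(K, T) = 0x8; 0xA ⊕ 0x8 = 0x2.
C[2]: T = 0x2, S = E(K, T) = 0xB; 0xE ⊕ 0xB = 0x5.
C[3]: T = 0x3, S = E(K, T) = 0xA; 0xD ⊕ 0xA = 0x7.
C[4]: T = 0x4, S = E(K, T) = 0xD; 0x2 ⊕ 0xD = 0xF.

C[1] = 0x2, C[2] = 0x5, C[3] = 0x7, C[4] = 0xF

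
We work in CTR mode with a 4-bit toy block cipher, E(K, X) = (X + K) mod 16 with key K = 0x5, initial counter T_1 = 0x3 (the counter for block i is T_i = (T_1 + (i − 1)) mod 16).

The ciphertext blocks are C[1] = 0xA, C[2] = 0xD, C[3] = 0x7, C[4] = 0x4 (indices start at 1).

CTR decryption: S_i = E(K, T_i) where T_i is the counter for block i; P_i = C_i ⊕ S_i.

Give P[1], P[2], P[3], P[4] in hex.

P[1] = 0x2, P[2] = 0x4, P[3] = 0xD, P[4] = 0xF

P[1]: T = 0x3, S = E(K, T) = 0x8; 0xA ⊕ 0x8 = 0x2.
P[2]: T = 0x4, S = E(K, T) = 0x9; 0xD ⊕ 0x9 = 0x4.
P[3]: T = 0x5, S = E(K, T) = 0xA; 0x7 ⊕ 0xA = 0xD.
P[4]: T = 0x6, S = E(K, T) = 0xB; 0x4 ⊕ 0xB = 0xF.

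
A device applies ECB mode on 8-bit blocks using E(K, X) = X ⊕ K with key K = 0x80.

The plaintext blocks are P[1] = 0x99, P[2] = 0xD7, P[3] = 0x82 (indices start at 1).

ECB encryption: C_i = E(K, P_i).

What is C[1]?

C[1]: E(K, 0x99) = 0x19.

C[1] = 0x19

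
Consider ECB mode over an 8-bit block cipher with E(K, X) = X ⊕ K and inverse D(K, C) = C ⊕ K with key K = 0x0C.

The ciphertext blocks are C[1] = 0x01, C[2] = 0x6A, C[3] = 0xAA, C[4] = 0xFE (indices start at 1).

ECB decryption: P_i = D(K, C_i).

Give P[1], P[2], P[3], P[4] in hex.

P[1]: D(K, 0x01) = 0x0D.
P[2]: D(K, 0x6A) = 0x66.
P[3]: D(K, 0xAA) = 0xA6.
P[4]: D(K, 0xFE) = 0xF2.

P[1] = 0x0D, P[2] = 0x66, P[3] = 0xA6, P[4] = 0xF2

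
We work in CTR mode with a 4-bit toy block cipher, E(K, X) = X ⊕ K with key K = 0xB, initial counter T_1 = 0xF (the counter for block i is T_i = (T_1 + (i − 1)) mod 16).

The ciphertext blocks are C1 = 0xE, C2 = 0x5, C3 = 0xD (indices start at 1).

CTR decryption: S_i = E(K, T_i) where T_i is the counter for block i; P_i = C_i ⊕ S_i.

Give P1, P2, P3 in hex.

P1: T = 0xF, S = E(K, T) = 0x4; 0xE ⊕ 0x4 = 0xA.
P2: T = 0x0, S = E(K, T) = 0xB; 0x5 ⊕ 0xB = 0xE.
P3: T = 0x1, S = E(K, T) = 0xA; 0xD ⊕ 0xA = 0x7.

P1 = 0xA, P2 = 0xE, P3 = 0x7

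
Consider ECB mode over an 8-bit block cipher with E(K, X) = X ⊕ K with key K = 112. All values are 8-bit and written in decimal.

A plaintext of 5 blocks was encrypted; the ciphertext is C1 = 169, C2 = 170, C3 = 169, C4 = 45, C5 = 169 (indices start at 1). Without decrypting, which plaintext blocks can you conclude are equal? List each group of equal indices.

ECB encrypts each block independently with the same key, so equal ciphertext blocks imply equal plaintext blocks.
C1 = C3 = C5 = 169, so P1 = P3 = P5.

P1 = P3 = P5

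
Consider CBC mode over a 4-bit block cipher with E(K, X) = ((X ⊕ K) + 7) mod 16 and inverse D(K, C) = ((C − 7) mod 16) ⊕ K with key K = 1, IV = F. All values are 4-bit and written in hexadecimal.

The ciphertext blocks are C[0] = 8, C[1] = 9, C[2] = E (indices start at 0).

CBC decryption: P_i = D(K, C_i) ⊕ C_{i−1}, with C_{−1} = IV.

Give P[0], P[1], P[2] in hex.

P[0] = F, P[1] = B, P[2] = F

P[0]: D(K, 8) = 0; 0 ⊕ F = F.
P[1]: D(K, 9) = 3; 3 ⊕ 8 = B.
P[2]: D(K, E) = 6; 6 ⊕ 9 = F.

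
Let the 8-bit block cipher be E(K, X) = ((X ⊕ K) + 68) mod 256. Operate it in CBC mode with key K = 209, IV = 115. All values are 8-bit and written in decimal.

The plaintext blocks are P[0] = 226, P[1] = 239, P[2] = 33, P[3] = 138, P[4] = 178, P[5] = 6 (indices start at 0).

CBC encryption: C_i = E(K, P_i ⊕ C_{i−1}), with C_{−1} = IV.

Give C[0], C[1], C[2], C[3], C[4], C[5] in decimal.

C[0] = 132, C[1] = 254, C[2] = 82, C[3] = 77, C[4] = 114, C[5] = 233

C[0]: P[0] ⊕ 115 = 145; E(K, 145) = 132.
C[1]: P[1] ⊕ 132 = 107; E(K, 107) = 254.
C[2]: P[2] ⊕ 254 = 223; E(K, 223) = 82.
C[3]: P[3] ⊕ 82 = 216; E(K, 216) = 77.
C[4]: P[4] ⊕ 77 = 255; E(K, 255) = 114.
C[5]: P[5] ⊕ 114 = 116; E(K, 116) = 233.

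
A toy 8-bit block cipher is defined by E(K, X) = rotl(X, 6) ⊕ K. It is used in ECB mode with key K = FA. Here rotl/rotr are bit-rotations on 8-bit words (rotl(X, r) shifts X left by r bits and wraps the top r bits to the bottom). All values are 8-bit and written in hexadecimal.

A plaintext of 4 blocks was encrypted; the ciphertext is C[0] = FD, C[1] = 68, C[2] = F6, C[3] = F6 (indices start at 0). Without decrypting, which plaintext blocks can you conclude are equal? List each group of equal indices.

P[2] = P[3]

ECB encrypts each block independently with the same key, so equal ciphertext blocks imply equal plaintext blocks.
C[2] = C[3] = F6, so P[2] = P[3].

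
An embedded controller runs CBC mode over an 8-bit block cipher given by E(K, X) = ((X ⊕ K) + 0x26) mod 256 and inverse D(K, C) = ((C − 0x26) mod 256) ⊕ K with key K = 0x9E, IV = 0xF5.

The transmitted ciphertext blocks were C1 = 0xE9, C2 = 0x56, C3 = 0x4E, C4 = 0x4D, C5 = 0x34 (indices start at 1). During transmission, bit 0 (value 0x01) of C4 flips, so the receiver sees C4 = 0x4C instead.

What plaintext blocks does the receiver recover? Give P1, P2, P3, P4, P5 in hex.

P1 = 0xA8, P2 = 0x47, P3 = 0xE0, P4 = 0xF6, P5 = 0xDC

CBC decryption: P_i = D(K, C_i) ⊕ C_{i−1}, with C_{0} = IV.
Only C4 changed, to 0x4C. In CBC, a change in C_i garbles P_i and flips the same bit in P_{i+1}. Decrypting the received ciphertext:
P1: D(K, 0xE9) = 0x5D; 0x5D ⊕ 0xF5 = 0xA8.
P2: D(K, 0x56) = 0xAE; 0xAE ⊕ 0xE9 = 0x47.
P3: D(K, 0x4E) = 0xB6; 0xB6 ⊕ 0x56 = 0xE0.
P4: D(K, 0x4C) = 0xB8; 0xB8 ⊕ 0x4E = 0xF6.
P5: D(K, 0x34) = 0x90; 0x90 ⊕ 0x4C = 0xDC.
Blocks that differ from the original plaintext: P4, P5.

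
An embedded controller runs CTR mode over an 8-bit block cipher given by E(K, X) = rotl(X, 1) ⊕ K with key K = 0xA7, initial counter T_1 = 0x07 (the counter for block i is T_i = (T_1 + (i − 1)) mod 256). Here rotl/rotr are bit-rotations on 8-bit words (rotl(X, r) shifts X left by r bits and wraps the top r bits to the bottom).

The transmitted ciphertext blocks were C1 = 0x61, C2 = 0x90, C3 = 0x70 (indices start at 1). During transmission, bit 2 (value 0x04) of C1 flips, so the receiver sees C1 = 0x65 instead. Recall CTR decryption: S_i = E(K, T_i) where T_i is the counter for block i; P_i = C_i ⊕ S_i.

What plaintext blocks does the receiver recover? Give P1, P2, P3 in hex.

P1 = 0xCC, P2 = 0x27, P3 = 0xC5

Only C1 changed, to 0x65. In CTR, a change in C_i flips the same bit in P_i only; the keystream is unaffected. Decrypting the received ciphertext:
P1: T = 0x07, S = E(K, T) = 0xA9; 0x65 ⊕ 0xA9 = 0xCC.
P2: T = 0x08, S = E(K, T) = 0xB7; 0x90 ⊕ 0xB7 = 0x27.
P3: T = 0x09, S = E(K, T) = 0xB5; 0x70 ⊕ 0xB5 = 0xC5.
Blocks that differ from the original plaintext: P1.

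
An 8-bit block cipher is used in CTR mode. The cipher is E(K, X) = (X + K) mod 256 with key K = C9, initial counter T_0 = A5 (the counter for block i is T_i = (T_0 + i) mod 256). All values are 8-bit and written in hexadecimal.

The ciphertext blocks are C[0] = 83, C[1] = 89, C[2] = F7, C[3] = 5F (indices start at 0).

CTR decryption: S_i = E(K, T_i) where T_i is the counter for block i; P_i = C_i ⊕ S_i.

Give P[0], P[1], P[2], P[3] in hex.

P[0] = ED, P[1] = E6, P[2] = 87, P[3] = 2E

P[0]: T = A5, S = E(K, T) = 6E; 83 ⊕ 6E = ED.
P[1]: T = A6, S = E(K, T) = 6F; 89 ⊕ 6F = E6.
P[2]: T = A7, S = E(K, T) = 70; F7 ⊕ 70 = 87.
P[3]: T = A8, S = E(K, T) = 71; 5F ⊕ 71 = 2E.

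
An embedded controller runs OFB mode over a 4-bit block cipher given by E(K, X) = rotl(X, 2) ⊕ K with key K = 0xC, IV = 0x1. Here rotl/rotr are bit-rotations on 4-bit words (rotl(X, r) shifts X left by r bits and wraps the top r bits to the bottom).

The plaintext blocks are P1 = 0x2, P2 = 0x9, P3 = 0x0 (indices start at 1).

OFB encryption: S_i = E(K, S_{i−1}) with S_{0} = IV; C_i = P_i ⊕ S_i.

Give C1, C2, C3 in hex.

C1: S = E(K, 0x1) = 0x8; 0x2 ⊕ 0x8 = 0xA.
C2: S = E(K, 0x8) = 0xE; 0x9 ⊕ 0xE = 0x7.
C3: S = E(K, 0xE) = 0x7; 0x0 ⊕ 0x7 = 0x7.

C1 = 0xA, C2 = 0x7, C3 = 0x7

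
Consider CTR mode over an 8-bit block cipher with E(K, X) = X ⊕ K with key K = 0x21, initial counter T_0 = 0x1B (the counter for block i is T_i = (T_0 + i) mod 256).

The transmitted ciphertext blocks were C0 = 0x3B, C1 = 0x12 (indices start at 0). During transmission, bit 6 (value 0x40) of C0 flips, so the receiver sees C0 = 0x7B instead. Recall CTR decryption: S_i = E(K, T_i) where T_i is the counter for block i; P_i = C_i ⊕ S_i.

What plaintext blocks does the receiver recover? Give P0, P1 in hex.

P0 = 0x41, P1 = 0x2F

Only C0 changed, to 0x7B. In CTR, a change in C_i flips the same bit in P_i only; the keystream is unaffected. Decrypting the received ciphertext:
P0: T = 0x1B, S = E(K, T) = 0x3A; 0x7B ⊕ 0x3A = 0x41.
P1: T = 0x1C, S = E(K, T) = 0x3D; 0x12 ⊕ 0x3D = 0x2F.
Blocks that differ from the original plaintext: P0.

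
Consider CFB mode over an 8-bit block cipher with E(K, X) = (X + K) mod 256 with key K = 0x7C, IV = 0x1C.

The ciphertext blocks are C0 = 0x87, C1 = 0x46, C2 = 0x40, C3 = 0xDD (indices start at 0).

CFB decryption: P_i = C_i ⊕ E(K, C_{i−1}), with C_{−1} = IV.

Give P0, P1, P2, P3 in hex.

P0 = 0x1F, P1 = 0x45, P2 = 0x82, P3 = 0x61

P0: E(K, 0x1C) = 0x98; 0x87 ⊕ 0x98 = 0x1F.
P1: E(K, 0x87) = 0x03; 0x46 ⊕ 0x03 = 0x45.
P2: E(K, 0x46) = 0xC2; 0x40 ⊕ 0xC2 = 0x82.
P3: E(K, 0x40) = 0xBC; 0xDD ⊕ 0xBC = 0x61.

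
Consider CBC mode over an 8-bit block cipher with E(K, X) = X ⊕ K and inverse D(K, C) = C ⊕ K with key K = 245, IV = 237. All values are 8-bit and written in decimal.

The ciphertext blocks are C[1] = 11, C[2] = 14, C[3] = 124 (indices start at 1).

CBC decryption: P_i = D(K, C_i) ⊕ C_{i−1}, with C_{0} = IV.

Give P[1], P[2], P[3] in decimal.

P[1]: D(K, 11) = 254; 254 ⊕ 237 = 19.
P[2]: D(K, 14) = 251; 251 ⊕ 11 = 240.
P[3]: D(K, 124) = 137; 137 ⊕ 14 = 135.

P[1] = 19, P[2] = 240, P[3] = 135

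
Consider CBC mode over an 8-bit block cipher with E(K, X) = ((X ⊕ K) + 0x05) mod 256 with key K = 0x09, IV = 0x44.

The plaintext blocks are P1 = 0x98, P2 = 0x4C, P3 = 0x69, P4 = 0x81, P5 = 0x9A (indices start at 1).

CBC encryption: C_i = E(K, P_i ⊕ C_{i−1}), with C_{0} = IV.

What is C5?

C1: P1 ⊕ 0x44 = 0xDC; E(K, 0xDC) = 0xDA.
C2: P2 ⊕ 0xDA = 0x96; E(K, 0x96) = 0xA4.
C3: P3 ⊕ 0xA4 = 0xCD; E(K, 0xCD) = 0xC9.
C4: P4 ⊕ 0xC9 = 0x48; E(K, 0x48) = 0x46.
C5: P5 ⊕ 0x46 = 0xDC; E(K, 0xDC) = 0xDA.

C5 = 0xDA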